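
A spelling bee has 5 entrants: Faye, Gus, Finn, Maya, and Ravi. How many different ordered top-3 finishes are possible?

This is an ordered selection of 3 from 5: P(5,3).
That gives 5 × 4 × 3 = 60.

60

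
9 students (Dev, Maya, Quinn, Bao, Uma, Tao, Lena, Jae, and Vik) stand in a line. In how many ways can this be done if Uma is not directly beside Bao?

282240

There are 9! = 362880 arrangements in all. If Uma and Bao are adjacent, merging them into one block gives 2·(8)! = 80640 arrangements.
Complementary counting: 362880 − 80640 = 282240.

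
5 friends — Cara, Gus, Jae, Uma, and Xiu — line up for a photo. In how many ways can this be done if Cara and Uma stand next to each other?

48

Treat {Cara, Uma} as a single unit. There are 4 units to order, and the pair itself can be ordered 2 ways.
That gives 2 × 4! = 2 × 24 = 48.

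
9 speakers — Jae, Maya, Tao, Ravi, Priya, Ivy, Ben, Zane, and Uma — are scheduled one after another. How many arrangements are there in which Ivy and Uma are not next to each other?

There are 9! = 362880 arrangements in all. If Ivy and Uma are adjacent, merging them into one block gives 2·(8)! = 80640 arrangements.
Complementary counting: 362880 − 80640 = 282240.

282240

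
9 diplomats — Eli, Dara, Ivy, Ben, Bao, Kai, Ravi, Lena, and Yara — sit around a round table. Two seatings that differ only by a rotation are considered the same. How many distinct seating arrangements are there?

Seat Eli anywhere (absorbing the rotational symmetry), then permute the other 8: (8)! = 40320.

40320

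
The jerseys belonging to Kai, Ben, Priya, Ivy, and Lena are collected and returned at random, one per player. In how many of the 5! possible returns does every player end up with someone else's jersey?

Let Aᵢ be the assignments in which player i gets their old jersey. We want the size of the complement of A₁∪…∪A_5.
By inclusion–exclusion this is Σ_{j=0}^{5} (−1)^j C(5,j)·(5−j)!.
Computing: 120 − 120 + 60 − 20 + 5 − 1 = 44.

44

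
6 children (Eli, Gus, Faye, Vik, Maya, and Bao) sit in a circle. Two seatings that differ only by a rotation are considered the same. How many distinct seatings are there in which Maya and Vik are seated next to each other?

Glue Maya and Vik into a block (2 internal orders). Seating 5 units around a circle gives (4)! arrangements.
So 2 × (4)! = 2 × 24 = 48.

48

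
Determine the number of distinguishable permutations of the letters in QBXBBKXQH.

15120

Letter multiplicities in QBXBBKXQH: B×3, H×1, K×1, Q×2, X×2.
So there are 9! / (3!·2!·2!) = 15120 distinguishable arrangements.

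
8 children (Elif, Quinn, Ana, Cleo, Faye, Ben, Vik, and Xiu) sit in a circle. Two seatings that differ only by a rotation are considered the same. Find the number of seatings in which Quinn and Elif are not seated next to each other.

3600

Without the restriction there are (7)! = 5040 seatings.
Seatings with Quinn beside Elif: treat them as a block with 2 internal orders, giving 2 × (6)! = 1440.
Subtracting, 5040 − 1440 = 3600.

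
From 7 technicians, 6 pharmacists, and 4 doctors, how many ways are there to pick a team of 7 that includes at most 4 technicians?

18432

Split by how many technicians are chosen (0 through 4).
Sum: C(7,0)·C(10,7) + C(7,1)·C(10,6) + C(7,2)·C(10,5) + C(7,3)·C(10,4) + C(7,4)·C(10,3) = 120 + 1470 + 5292 + 7350 + 4200 = 18432.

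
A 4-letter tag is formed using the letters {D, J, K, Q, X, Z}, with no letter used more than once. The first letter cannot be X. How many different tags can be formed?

The first letter has 6−1 = 5 choices (anything except X).
The remaining 3 letters are filled from the other 5 symbols without repetition: 5 × 4 × 3 = 60.
Total: 5 × 60 = 300.

300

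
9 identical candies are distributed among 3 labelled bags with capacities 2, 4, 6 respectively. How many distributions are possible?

Without the upper bounds there are C(11,2) = 55 ways to split 9 among 3 bags.
Subtract solutions that violate a single cap (substitute x_i' = x_i − (cap_i+1)): x_1 ≥ 3 gives C(8,2) = 28; x_2 ≥ 5 gives C(6,2) = 15; x_3 ≥ 7 gives C(4,2) = 6. Together 49.
Add back pairs where two caps are both exceeded: 3 + 0 + 0 = 3.
By inclusion–exclusion the count is 55 − 49 + 3 = 9.

9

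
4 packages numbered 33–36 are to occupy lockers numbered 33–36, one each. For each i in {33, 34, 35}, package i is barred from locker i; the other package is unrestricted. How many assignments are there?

Let Aᵢ (for i ∈ {33, 34, 35}) be the placements that put package i in its forbidden locker. Any j of these fix j positions, leaving (4−j)! ways to fill the rest, and there are C(3,j) ways to pick which j.
By inclusion–exclusion, the number of valid placements is Σ_{j=0}^{3} (−1)^j C(3,j)·(4−j)!.
Computing: 24 − 18 + 6 − 1 = 11.

11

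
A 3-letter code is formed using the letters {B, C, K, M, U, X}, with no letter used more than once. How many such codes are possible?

Choose and order 3 of the 6 symbols: the first letter has 6 options, the next 5, then 4.
6 × 5 × 4 = 120.

120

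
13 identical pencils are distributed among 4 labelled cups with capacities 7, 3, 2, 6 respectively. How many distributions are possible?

42

Without the upper bounds there are C(16,3) = 560 ways to split 13 among 4 cups.
Subtract solutions that violate a single cap (substitute x_i' = x_i − (cap_i+1)): x_1 ≥ 8 gives C(8,3) = 56; x_2 ≥ 4 gives C(12,3) = 220; x_3 ≥ 3 gives C(13,3) = 286; x_4 ≥ 7 gives C(9,3) = 84. Together 646.
Add back pairs where two caps are both exceeded: 4 + 10 + 0 + 84 + 10 + 20 = 128.
By inclusion–exclusion the count is 560 − 646 + 128 = 42.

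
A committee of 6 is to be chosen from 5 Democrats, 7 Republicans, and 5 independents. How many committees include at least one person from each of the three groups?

10325

Unrestricted: C(17,6) = 12376 ways to pick any 6 of the 17.
Subtract selections that omit an entire group: no Democrats → C(12,6) = 924; no Republicans → C(10,6) = 210; no independents → C(12,6) = 924.
Add back selections omitting two groups (i.e. drawn from a single group): C(5,6) + C(7,6) + C(5,6) = 7.
By inclusion–exclusion: 12376 − 2058 + 7 = 10325.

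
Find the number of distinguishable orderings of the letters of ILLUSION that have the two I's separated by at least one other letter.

7560

Total arrangements of ILLUSION: 8!/(2!·2!) = 10080.
If the two I's are adjacent, glue them into one block, leaving 7 items to arrange: (7)!/(2!) = 2520 ways.
Hence 10080 − 2520 = 7560.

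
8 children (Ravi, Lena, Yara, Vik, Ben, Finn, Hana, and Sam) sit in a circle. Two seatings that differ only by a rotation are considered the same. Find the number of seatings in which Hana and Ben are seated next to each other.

Glue Hana and Ben into a block (2 internal orders). Seating 7 units around a circle gives (6)! arrangements.
So 2 × (6)! = 2 × 720 = 1440.

1440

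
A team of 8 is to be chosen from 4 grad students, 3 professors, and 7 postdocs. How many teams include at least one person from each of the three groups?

2793

Total 8-person selections from all 14: C(14,8) = 3003.
Subtract selections that omit an entire group: no grad students → C(10,8) = 45; no professors → C(11,8) = 165; no postdocs → C(7,8) = 0.
Add back selections omitting two groups (i.e. drawn from a single group): C(4,8) + C(3,8) + C(7,8) = 0.
By inclusion–exclusion: 3003 − 210 + 0 = 2793.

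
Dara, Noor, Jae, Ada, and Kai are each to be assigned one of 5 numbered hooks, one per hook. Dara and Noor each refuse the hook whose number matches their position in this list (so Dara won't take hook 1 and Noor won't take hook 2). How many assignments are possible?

Let Aᵢ (for i ∈ {1, 2}) be the placements that put person i in their forbidden hook. Any j of these fix j positions, leaving (5−j)! ways to fill the rest, and there are C(2,j) ways to pick which j.
By inclusion–exclusion, the number of valid placements is Σ_{j=0}^{2} (−1)^j C(2,j)·(5−j)!.
Computing: 120 − 48 + 6 = 78.

78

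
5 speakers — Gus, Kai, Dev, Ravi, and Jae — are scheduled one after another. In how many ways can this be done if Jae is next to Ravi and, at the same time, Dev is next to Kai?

Treat {Jae,Ravi} as one block (2 orders) and {Dev,Kai} as another (2 orders).
That leaves 3 units to arrange: 2 × 2 × 3! = 4 × 6 = 24.

24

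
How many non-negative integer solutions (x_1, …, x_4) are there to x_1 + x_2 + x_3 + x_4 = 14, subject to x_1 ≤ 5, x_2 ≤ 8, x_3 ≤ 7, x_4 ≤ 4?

181

Ignoring the caps, the number of non-negative solutions to x_1+…+x_4 = 14 is C(17,3) = 680.
Subtract solutions that violate a single cap (substitute x_i' = x_i − (cap_i+1)): x_1 ≥ 6 gives C(11,3) = 165; x_2 ≥ 9 gives C(8,3) = 56; x_3 ≥ 8 gives C(9,3) = 84; x_4 ≥ 5 gives C(12,3) = 220. Together 525.
Add back pairs where two caps are both exceeded: 0 + 1 + 20 + 0 + 1 + 4 = 26.
By inclusion–exclusion the count is 680 − 525 + 26 = 181.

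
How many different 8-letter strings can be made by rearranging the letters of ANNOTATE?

Letter multiplicities in ANNOTATE: A×2, E×1, N×2, O×1, T×2.
The number of distinct arrangements is 8!/(2!·2!·2!) = 40320/8 = 5040.

5040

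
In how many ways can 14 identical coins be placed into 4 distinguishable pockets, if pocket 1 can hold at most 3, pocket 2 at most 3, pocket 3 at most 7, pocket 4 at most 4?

20

By stars and bars, unrestricted non-negative solutions to x_1+…+x_4 = 14 number C(14+3,3) = 680.
Subtract solutions that violate a single cap (substitute x_i' = x_i − (cap_i+1)): x_1 ≥ 4 gives C(13,3) = 286; x_2 ≥ 4 gives C(13,3) = 286; x_3 ≥ 8 gives C(9,3) = 84; x_4 ≥ 5 gives C(12,3) = 220. Together 876.
Add back pairs where two caps are both exceeded: 84 + 10 + 56 + 10 + 56 + 4 = 220.
Subtract triples: 0 + 4 + 0 + 0 = 4.
By inclusion–exclusion the count is 680 − 876 + 220 − 4 = 20.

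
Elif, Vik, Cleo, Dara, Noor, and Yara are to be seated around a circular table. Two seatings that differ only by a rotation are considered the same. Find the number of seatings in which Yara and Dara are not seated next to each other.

72

All circular seatings of 6 people number (5)! = 120.
Seatings with Yara beside Dara: treat them as a block with 2 internal orders, giving 2 × (4)! = 48.
Subtracting, 120 − 48 = 72.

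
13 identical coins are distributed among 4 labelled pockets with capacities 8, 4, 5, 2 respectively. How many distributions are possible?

59

Ignoring the caps, the number of non-negative solutions to x_1+…+x_4 = 13 is C(16,3) = 560.
Subtract solutions that violate a single cap (substitute x_i' = x_i − (cap_i+1)): x_1 ≥ 9 gives C(7,3) = 35; x_2 ≥ 5 gives C(11,3) = 165; x_3 ≥ 6 gives C(10,3) = 120; x_4 ≥ 3 gives C(13,3) = 286. Together 606.
Add back pairs where two caps are both exceeded: 0 + 0 + 4 + 10 + 56 + 35 = 105.
By inclusion–exclusion the count is 560 − 606 + 105 = 59.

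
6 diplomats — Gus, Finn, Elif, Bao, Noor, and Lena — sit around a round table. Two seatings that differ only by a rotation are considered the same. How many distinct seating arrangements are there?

120

Seat Gus anywhere (absorbing the rotational symmetry), then permute the other 5: (5)! = 120.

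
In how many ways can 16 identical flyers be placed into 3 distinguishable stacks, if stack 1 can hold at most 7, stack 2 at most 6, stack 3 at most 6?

Without the upper bounds there are C(18,2) = 153 ways to split 16 among 3 stacks.
Subtract solutions that violate a single cap (substitute x_i' = x_i − (cap_i+1)): x_1 ≥ 8 gives C(10,2) = 45; x_2 ≥ 7 gives C(11,2) = 55; x_3 ≥ 7 gives C(11,2) = 55. Together 155.
Add back pairs where two caps are both exceeded: 3 + 3 + 6 = 12.
By inclusion–exclusion the count is 153 − 155 + 12 = 10.

10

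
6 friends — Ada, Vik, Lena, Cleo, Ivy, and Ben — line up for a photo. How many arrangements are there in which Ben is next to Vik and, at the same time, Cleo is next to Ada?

96

Treat {Ben,Vik} as one block (2 orders) and {Cleo,Ada} as another (2 orders).
That leaves 4 units to arrange: 2 × 2 × 4! = 4 × 24 = 96.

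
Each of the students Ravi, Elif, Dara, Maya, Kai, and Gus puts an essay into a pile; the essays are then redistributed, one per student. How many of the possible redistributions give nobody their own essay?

This is the derangement count D_6: permutations of 6 items with no fixed point.
By inclusion–exclusion this is Σ_{j=0}^{6} (−1)^j C(6,j)·(6−j)!.
Computing: 720 − 720 + 360 − 120 + 30 − 6 + 1 = 265.

265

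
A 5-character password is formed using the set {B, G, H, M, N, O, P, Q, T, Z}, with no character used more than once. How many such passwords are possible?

30240

Choose and order 5 of the 10 symbols: the first character has 10 options, the next 9, and so on down to 6.
10 × 9 × 8 × 7 × 6 = 30240.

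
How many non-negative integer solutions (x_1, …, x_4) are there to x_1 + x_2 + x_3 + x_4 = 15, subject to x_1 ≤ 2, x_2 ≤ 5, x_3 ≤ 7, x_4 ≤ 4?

19

By stars and bars, unrestricted non-negative solutions to x_1+…+x_4 = 15 number C(15+3,3) = 816.
Subtract solutions that violate a single cap (substitute x_i' = x_i − (cap_i+1)): x_1 ≥ 3 gives C(15,3) = 455; x_2 ≥ 6 gives C(12,3) = 220; x_3 ≥ 8 gives C(10,3) = 120; x_4 ≥ 5 gives C(13,3) = 286. Together 1081.
Add back pairs where two caps are both exceeded: 84 + 35 + 120 + 4 + 35 + 10 = 288.
Subtract triples: 0 + 4 + 0 + 0 = 4.
By inclusion–exclusion the count is 816 − 1081 + 288 − 4 = 19.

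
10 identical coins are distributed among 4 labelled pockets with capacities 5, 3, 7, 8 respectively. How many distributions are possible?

Without the upper bounds there are C(13,3) = 286 ways to split 10 among 4 pockets.
Subtract solutions that violate a single cap (substitute x_i' = x_i − (cap_i+1)): x_1 ≥ 6 gives C(7,3) = 35; x_2 ≥ 4 gives C(9,3) = 84; x_3 ≥ 8 gives C(5,3) = 10; x_4 ≥ 9 gives C(4,3) = 4. Together 133.
Add back pairs where two caps are both exceeded: 1 + 0 + 0 + 0 + 0 + 0 = 1.
By inclusion–exclusion the count is 286 − 133 + 1 = 154.

154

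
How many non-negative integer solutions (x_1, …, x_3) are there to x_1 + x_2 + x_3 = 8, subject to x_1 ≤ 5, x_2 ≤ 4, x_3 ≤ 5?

Ignoring the caps, the number of non-negative solutions to x_1+…+x_3 = 8 is C(10,2) = 45.
Subtract solutions that violate a single cap (substitute x_i' = x_i − (cap_i+1)): x_1 ≥ 6 gives C(4,2) = 6; x_2 ≥ 5 gives C(5,2) = 10; x_3 ≥ 6 gives C(4,2) = 6. Together 22.
No two caps can be exceeded simultaneously, so the pair terms are all 0.
By inclusion–exclusion the count is 45 − 22 + 0 = 23.

23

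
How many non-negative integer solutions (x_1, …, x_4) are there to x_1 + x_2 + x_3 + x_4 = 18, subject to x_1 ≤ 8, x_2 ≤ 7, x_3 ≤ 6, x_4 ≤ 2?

By stars and bars, unrestricted non-negative solutions to x_1+…+x_4 = 18 number C(18+3,3) = 1330.
Subtract solutions that violate a single cap (substitute x_i' = x_i − (cap_i+1)): x_1 ≥ 9 gives C(12,3) = 220; x_2 ≥ 8 gives C(13,3) = 286; x_3 ≥ 7 gives C(14,3) = 364; x_4 ≥ 3 gives C(18,3) = 816. Together 1686.
Add back pairs where two caps are both exceeded: 4 + 10 + 84 + 20 + 120 + 165 = 403.
Subtract triples: 0 + 0 + 0 + 1 = 1.
By inclusion–exclusion the count is 1330 − 1686 + 403 − 1 = 46.

46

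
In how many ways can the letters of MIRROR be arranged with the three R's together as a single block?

Treat the 3 copies of R as a single block. The multiset to arrange is then {RRR, I, M, O}, 4 items in all.
All 4 items are distinct, so there are (4)! = 24 arrangements.

24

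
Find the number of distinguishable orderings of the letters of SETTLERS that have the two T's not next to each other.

3780

Total arrangements of SETTLERS: 8!/(2!·2!·2!) = 5040.
Arrangements with the T's together: treat TT as one letter, giving (7)!/(2!·2!) = 1260.
Hence 5040 − 1260 = 3780.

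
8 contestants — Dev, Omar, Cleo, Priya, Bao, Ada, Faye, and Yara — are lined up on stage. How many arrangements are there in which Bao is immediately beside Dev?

Treat {Bao, Dev} as a single unit. There are 7 units to order, and the pair itself can be ordered 2 ways.
That gives 2 × 7! = 2 × 5040 = 10080.

10080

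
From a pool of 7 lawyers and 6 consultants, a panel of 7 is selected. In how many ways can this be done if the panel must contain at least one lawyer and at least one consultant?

1715

With no constraint there are C(13,7) = 1716 possible selections.
Selections missing a whole group: no lawyers → C(6,7) = 0; no consultants → C(7,7) = 1.
Both groups omitted at once is impossible, so 1716 − 1 = 1715.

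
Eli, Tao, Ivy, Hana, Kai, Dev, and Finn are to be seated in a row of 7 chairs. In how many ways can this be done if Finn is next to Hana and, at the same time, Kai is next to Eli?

Treat {Finn,Hana} as one block (2 orders) and {Kai,Eli} as another (2 orders).
That leaves 5 units to arrange: 2 × 2 × 5! = 4 × 120 = 480.

480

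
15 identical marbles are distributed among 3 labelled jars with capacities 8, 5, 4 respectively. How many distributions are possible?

6

By stars and bars, unrestricted non-negative solutions to x_1+…+x_3 = 15 number C(15+2,2) = 136.
Subtract solutions that violate a single cap (substitute x_i' = x_i − (cap_i+1)): x_1 ≥ 9 gives C(8,2) = 28; x_2 ≥ 6 gives C(11,2) = 55; x_3 ≥ 5 gives C(12,2) = 66. Together 149.
Add back pairs where two caps are both exceeded: 1 + 3 + 15 = 19.
By inclusion–exclusion the count is 136 − 149 + 19 = 6.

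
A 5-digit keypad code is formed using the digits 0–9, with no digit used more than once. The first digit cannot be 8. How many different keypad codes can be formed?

The first digit has 10−1 = 9 choices (anything except 8).
The remaining 4 digits are filled from the other 9 symbols without repetition: 9 × 8 × 7 × 6 = 3024.
Total: 9 × 3024 = 27216.

27216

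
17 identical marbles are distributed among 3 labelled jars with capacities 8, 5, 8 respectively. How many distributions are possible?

Ignoring the caps, the number of non-negative solutions to x_1+…+x_3 = 17 is C(19,2) = 171.
Subtract solutions that violate a single cap (substitute x_i' = x_i − (cap_i+1)): x_1 ≥ 9 gives C(10,2) = 45; x_2 ≥ 6 gives C(13,2) = 78; x_3 ≥ 9 gives C(10,2) = 45. Together 168.
Add back pairs where two caps are both exceeded: 6 + 0 + 6 = 12.
By inclusion–exclusion the count is 171 − 168 + 12 = 15.

15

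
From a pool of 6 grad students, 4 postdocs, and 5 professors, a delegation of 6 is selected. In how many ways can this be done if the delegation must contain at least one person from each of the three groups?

4250

With no constraint there are C(15,6) = 5005 possible selections.
Selections missing a whole group: no grad students → C(9,6) = 84; no postdocs → C(11,6) = 462; no professors → C(10,6) = 210.
Add back selections omitting two groups (i.e. drawn from a single group): C(6,6) + C(4,6) + C(5,6) = 1.
By inclusion–exclusion: 5005 − 756 + 1 = 4250.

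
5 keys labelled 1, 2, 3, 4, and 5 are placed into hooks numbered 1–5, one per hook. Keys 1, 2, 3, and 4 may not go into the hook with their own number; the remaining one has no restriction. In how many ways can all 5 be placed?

Let Aᵢ (for 1 ≤ i ≤ 4) be the placements that put key i in its forbidden hook. Any j of these fix j positions, leaving (5−j)! ways to fill the rest, and there are C(4,j) ways to pick which j.
By inclusion–exclusion, the number of valid placements is Σ_{j=0}^{4} (−1)^j C(4,j)·(5−j)!.
Computing: 120 − 96 + 36 − 8 + 1 = 53.

53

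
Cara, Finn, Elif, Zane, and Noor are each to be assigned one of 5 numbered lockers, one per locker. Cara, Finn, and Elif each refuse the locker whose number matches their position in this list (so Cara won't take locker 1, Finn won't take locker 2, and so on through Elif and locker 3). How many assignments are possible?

Let Aᵢ (for i ∈ {1, 2, 3}) be the placements that put person i in their forbidden locker. Any j of these fix j positions, leaving (5−j)! ways to fill the rest, and there are C(3,j) ways to pick which j.
By inclusion–exclusion, the number of valid placements is Σ_{j=0}^{3} (−1)^j C(3,j)·(5−j)!.
Computing: 120 − 72 + 18 − 2 = 64.

64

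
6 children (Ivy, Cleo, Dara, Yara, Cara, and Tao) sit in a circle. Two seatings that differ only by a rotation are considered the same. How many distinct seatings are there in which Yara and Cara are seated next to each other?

48

Glue Yara and Cara into a block (2 internal orders). Seating 5 units around a circle gives (4)! arrangements.
So 2 × (4)! = 2 × 24 = 48.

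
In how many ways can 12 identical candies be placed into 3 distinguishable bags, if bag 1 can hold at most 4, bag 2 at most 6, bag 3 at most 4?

6

Without the upper bounds there are C(14,2) = 91 ways to split 12 among 3 bags.
Subtract solutions that violate a single cap (substitute x_i' = x_i − (cap_i+1)): x_1 ≥ 5 gives C(9,2) = 36; x_2 ≥ 7 gives C(7,2) = 21; x_3 ≥ 5 gives C(9,2) = 36. Together 93.
Add back pairs where two caps are both exceeded: 1 + 6 + 1 = 8.
By inclusion–exclusion the count is 91 − 93 + 8 = 6.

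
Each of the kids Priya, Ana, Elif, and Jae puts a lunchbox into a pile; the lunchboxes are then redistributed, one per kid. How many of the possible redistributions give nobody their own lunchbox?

This is the derangement count D_4: permutations of 4 items with no fixed point.
By inclusion–exclusion this is Σ_{j=0}^{4} (−1)^j C(4,j)·(4−j)!.
Computing: 24 − 24 + 12 − 4 + 1 = 9.

9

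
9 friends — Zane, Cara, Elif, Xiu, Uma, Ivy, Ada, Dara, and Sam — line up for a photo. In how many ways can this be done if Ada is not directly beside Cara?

282240

Of the 9! = 362880 arrangements, those with Ada and Cara adjacent number 2 × 8! = 80640 (treat the pair as a block with 2 internal orders).
Complementary counting: 362880 − 80640 = 282240.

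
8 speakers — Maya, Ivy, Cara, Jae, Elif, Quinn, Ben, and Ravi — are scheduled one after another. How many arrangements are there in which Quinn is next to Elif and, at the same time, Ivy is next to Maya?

Treat {Quinn,Elif} as one block (2 orders) and {Ivy,Maya} as another (2 orders).
That leaves 6 units to arrange: 2 × 2 × 6! = 4 × 720 = 2880.

2880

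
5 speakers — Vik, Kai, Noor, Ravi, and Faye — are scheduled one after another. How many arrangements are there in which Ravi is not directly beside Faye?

Of the 5! = 120 arrangements, those with Ravi and Faye adjacent number 2 × 4! = 48 (treat the pair as a block with 2 internal orders).
Complementary counting: 120 − 48 = 72.

72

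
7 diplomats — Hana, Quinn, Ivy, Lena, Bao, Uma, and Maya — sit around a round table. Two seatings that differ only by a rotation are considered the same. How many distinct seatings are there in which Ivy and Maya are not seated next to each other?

480

All circular seatings of 7 people number (6)! = 720.
Those with Ivy next to Maya: fuse the pair into one unit and seat 6 units around a circle — 2·(5)! = 240.
Subtracting, 720 − 240 = 480.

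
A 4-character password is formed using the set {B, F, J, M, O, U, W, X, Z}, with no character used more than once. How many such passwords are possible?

With no repetition, fill the 4 characters in order: 9 choices, then 8, down to 6.
9 × 8 × 7 × 6 = 3024.

3024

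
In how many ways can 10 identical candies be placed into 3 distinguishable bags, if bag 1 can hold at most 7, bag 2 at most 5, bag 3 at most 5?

30

Without the upper bounds there are C(12,2) = 66 ways to split 10 among 3 bags.
Subtract solutions that violate a single cap (substitute x_i' = x_i − (cap_i+1)): x_1 ≥ 8 gives C(4,2) = 6; x_2 ≥ 6 gives C(6,2) = 15; x_3 ≥ 6 gives C(6,2) = 15. Together 36.
No two caps can be exceeded simultaneously, so the pair terms are all 0.
By inclusion–exclusion the count is 66 − 36 + 0 = 30.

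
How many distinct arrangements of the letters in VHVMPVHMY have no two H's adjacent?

11760

Total arrangements of VHVMPVHMY: 9!/(3!·2!·2!) = 15120.
Arrangements with the H's together: treat HH as one letter, giving (8)!/(3!·2!) = 3360.
Subtracting, 15120 − 3360 = 11760 arrangements keep the H's apart.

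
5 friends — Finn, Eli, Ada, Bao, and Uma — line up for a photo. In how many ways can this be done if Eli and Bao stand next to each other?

Place the 3 others and the Eli-Bao pair as 4 objects in a line; the pair has 2 internal arrangements.
That gives 2 × 4! = 2 × 24 = 48.

48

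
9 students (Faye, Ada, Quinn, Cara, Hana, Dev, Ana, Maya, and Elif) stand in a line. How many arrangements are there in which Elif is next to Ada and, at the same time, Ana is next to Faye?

20160

Treat {Elif,Ada} as one block (2 orders) and {Ana,Faye} as another (2 orders).
That leaves 7 units to arrange: 2 × 2 × 7! = 4 × 5040 = 20160.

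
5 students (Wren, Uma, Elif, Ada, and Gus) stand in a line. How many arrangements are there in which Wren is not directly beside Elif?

72

There are 5! = 120 arrangements in all. If Wren and Elif are adjacent, merging them into one block gives 2·(4)! = 48 arrangements.
Complementary counting: 120 − 48 = 72.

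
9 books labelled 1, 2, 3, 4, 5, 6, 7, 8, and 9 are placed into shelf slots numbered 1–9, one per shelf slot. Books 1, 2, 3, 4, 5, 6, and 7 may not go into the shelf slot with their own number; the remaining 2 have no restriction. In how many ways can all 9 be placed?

Let Aᵢ (for 1 ≤ i ≤ 7) be the placements that put book i in its forbidden shelf slot. Any j of these fix j positions, leaving (9−j)! ways to fill the rest, and there are C(7,j) ways to pick which j.
By inclusion–exclusion, the number of valid placements is Σ_{j=0}^{7} (−1)^j C(7,j)·(9−j)!.
Computing: 362880 − 282240 + 105840 − 25200 + 4200 − 504 + 42 − 2 = 165016.

165016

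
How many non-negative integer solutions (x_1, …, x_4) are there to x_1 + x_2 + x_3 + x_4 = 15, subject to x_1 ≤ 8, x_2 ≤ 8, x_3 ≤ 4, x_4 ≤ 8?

Ignoring the caps, the number of non-negative solutions to x_1+…+x_4 = 15 is C(18,3) = 816.
Subtract solutions that violate a single cap (substitute x_i' = x_i − (cap_i+1)): x_1 ≥ 9 gives C(9,3) = 84; x_2 ≥ 9 gives C(9,3) = 84; x_3 ≥ 5 gives C(13,3) = 286; x_4 ≥ 9 gives C(9,3) = 84. Together 538.
Add back pairs where two caps are both exceeded: 0 + 4 + 0 + 4 + 0 + 4 = 12.
By inclusion–exclusion the count is 816 − 538 + 12 = 290.

290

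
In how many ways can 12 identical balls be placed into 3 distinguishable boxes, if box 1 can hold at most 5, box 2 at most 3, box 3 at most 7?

Without the upper bounds there are C(14,2) = 91 ways to split 12 among 3 boxes.
Subtract solutions that violate a single cap (substitute x_i' = x_i − (cap_i+1)): x_1 ≥ 6 gives C(8,2) = 28; x_2 ≥ 4 gives C(10,2) = 45; x_3 ≥ 8 gives C(6,2) = 15. Together 88.
Add back pairs where two caps are both exceeded: 6 + 0 + 1 = 7.
By inclusion–exclusion the count is 91 − 88 + 7 = 10.

10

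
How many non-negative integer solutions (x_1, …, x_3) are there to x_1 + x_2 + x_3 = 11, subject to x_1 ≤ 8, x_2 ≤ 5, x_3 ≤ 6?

36

Ignoring the caps, the number of non-negative solutions to x_1+…+x_3 = 11 is C(13,2) = 78.
Subtract solutions that violate a single cap (substitute x_i' = x_i − (cap_i+1)): x_1 ≥ 9 gives C(4,2) = 6; x_2 ≥ 6 gives C(7,2) = 21; x_3 ≥ 7 gives C(6,2) = 15. Together 42.
No two caps can be exceeded simultaneously, so the pair terms are all 0.
By inclusion–exclusion the count is 78 − 42 + 0 = 36.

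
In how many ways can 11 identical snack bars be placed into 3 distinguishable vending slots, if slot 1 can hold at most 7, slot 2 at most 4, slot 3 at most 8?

Ignoring the caps, the number of non-negative solutions to x_1+…+x_3 = 11 is C(13,2) = 78.
Subtract solutions that violate a single cap (substitute x_i' = x_i − (cap_i+1)): x_1 ≥ 8 gives C(5,2) = 10; x_2 ≥ 5 gives C(8,2) = 28; x_3 ≥ 9 gives C(4,2) = 6. Together 44.
No two caps can be exceeded simultaneously, so the pair terms are all 0.
By inclusion–exclusion the count is 78 − 44 + 0 = 34.

34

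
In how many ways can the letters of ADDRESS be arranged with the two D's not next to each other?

900

There are 7!/(2!·2!) = 1260 arrangements of ADDRESS in total.
If the two D's are adjacent, glue them into one block, leaving 6 items to arrange: (6)!/(2!) = 360 ways.
Hence 1260 − 360 = 900.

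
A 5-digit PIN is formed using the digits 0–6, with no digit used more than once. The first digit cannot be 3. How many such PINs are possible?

2160

The first digit has 7−1 = 6 choices (anything except 3).
The remaining 4 digits are filled from the other 6 symbols without repetition: 6 × 5 × 4 × 3 = 360.
Total: 6 × 360 = 2160.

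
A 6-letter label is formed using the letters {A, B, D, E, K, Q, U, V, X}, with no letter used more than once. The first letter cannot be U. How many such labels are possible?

53760

The first letter has 9−1 = 8 choices (anything except U).
The remaining 5 letters are filled from the other 8 symbols without repetition: 8 × 7 × 6 × 5 × 4 = 6720.
Total: 8 × 6720 = 53760.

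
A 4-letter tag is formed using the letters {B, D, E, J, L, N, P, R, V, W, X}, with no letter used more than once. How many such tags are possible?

7920

Choose and order 4 of the 11 symbols: the first letter has 11 options, the next 10, then 9, 8.
11 × 10 × 9 × 8 = 7920.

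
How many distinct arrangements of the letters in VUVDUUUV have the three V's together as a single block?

30

Treat the 3 copies of V as a single block. The multiset to arrange is then {VVV, D, U, U, U, U}, 6 items in all.
That gives (6)!/(4!) = 30 arrangements.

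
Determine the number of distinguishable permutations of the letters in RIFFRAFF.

840

RIFFRAFF has 8 letters with F appearing 4 times and R appearing twice.
So there are 8! / (4!·2!) = 840 distinguishable arrangements.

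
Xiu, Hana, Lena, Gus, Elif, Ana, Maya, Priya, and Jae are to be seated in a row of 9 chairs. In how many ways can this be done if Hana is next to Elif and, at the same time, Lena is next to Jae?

Treat {Hana,Elif} as one block (2 orders) and {Lena,Jae} as another (2 orders).
That leaves 7 units to arrange: 2 × 2 × 7! = 4 × 5040 = 20160.

20160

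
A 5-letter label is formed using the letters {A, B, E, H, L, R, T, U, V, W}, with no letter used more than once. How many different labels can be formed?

30240

With no repetition, fill the 5 letters in order: 10 choices, then 9, down to 6.
That product is 10 × 9 × 8 × 7 × 6 = 30240.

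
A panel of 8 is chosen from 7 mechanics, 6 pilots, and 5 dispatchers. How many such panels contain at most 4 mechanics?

Split by how many mechanics are chosen (0 through 4).
Sum: C(7,0)·C(11,8) + C(7,1)·C(11,7) + C(7,2)·C(11,6) + C(7,3)·C(11,5) + C(7,4)·C(11,4) = 165 + 2310 + 9702 + 16170 + 11550 = 39897.

39897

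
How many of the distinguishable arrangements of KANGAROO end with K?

Fix K in the last position and arrange the remaining 7 letters.
Those 7 letters have A appearing twice and O appearing twice, giving (7)!/(2!·2!) = 1260.

1260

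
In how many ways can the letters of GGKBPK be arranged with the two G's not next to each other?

120

There are 6!/(2!·2!) = 180 arrangements of GGKBPK in total.
If the two G's are adjacent, glue them into one block, leaving 5 items to arrange: (5)!/(2!) = 60 ways.
Subtracting, 180 − 60 = 120 arrangements keep the G's apart.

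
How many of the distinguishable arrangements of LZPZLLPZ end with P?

140

Fix P in the last position and arrange the remaining 7 letters.
Those 7 letters have L appearing 3 times and Z appearing 3 times, giving (7)!/(3!·3!) = 140.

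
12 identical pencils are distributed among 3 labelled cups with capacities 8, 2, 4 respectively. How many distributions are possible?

By stars and bars, unrestricted non-negative solutions to x_1+…+x_3 = 12 number C(12+2,2) = 91.
Subtract solutions that violate a single cap (substitute x_i' = x_i − (cap_i+1)): x_1 ≥ 9 gives C(5,2) = 10; x_2 ≥ 3 gives C(11,2) = 55; x_3 ≥ 5 gives C(9,2) = 36. Together 101.
Add back pairs where two caps are both exceeded: 1 + 0 + 15 = 16.
By inclusion–exclusion the count is 91 − 101 + 16 = 6.

6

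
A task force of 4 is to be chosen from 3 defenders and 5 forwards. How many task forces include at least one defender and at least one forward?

Unrestricted: C(8,4) = 70 ways to pick any 4 of the 8.
Selections missing a whole group: no defenders → C(5,4) = 5; no forwards → C(3,4) = 0.
Both groups omitted at once is impossible, so 70 − 5 = 65.

65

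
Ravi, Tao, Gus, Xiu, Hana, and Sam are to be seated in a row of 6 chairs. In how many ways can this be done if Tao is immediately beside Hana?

240

Treat {Tao, Hana} as a single unit. There are 5 units to order, and the pair itself can be ordered 2 ways.
So the count is 2·(5)! = 240.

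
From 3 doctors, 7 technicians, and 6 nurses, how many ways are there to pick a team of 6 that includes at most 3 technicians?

6552

Split by how many technicians are chosen (0 through 3).
Sum: C(7,0)·C(9,6) + C(7,1)·C(9,5) + C(7,2)·C(9,4) + C(7,3)·C(9,3) = 84 + 882 + 2646 + 2940 = 6552.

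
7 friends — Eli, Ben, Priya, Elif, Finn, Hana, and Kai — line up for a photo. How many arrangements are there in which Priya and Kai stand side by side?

1440

Glue Priya and Kai into one block (2 internal orders), leaving 6 units to arrange in a row.
So the count is 2·(6)! = 1440.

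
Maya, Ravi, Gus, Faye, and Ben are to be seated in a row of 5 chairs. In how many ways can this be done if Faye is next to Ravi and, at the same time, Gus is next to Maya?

Treat {Faye,Ravi} as one block (2 orders) and {Gus,Maya} as another (2 orders).
That leaves 3 units to arrange: 2 × 2 × 3! = 4 × 6 = 24.

24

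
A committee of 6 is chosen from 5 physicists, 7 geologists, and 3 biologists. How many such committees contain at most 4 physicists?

4995

Split by how many physicists are chosen (0 through 4).
Sum: C(5,0)·C(10,6) + C(5,1)·C(10,5) + C(5,2)·C(10,4) + C(5,3)·C(10,3) + C(5,4)·C(10,2) = 210 + 1260 + 2100 + 1200 + 225 = 4995.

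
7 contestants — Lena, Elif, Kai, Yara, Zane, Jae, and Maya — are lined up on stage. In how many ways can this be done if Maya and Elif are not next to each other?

There are 7! = 5040 arrangements in all. If Maya and Elif are adjacent, merging them into one block gives 2·(6)! = 1440 arrangements.
Complementary counting: 5040 − 1440 = 3600.

3600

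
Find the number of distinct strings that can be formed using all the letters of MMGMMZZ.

Letter multiplicities in MMGMMZZ: G×1, M×4, Z×2.
The number of distinct arrangements is 7!/(4!·2!) = 5040/48 = 105.

105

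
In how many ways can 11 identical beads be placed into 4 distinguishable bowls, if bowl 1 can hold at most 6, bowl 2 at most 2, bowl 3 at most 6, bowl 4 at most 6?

Without the upper bounds there are C(14,3) = 364 ways to split 11 among 4 bowls.
Subtract solutions that violate a single cap (substitute x_i' = x_i − (cap_i+1)): x_1 ≥ 7 gives C(7,3) = 35; x_2 ≥ 3 gives C(11,3) = 165; x_3 ≥ 7 gives C(7,3) = 35; x_4 ≥ 7 gives C(7,3) = 35. Together 270.
Add back pairs where two caps are both exceeded: 4 + 0 + 0 + 4 + 4 + 0 = 12.
By inclusion–exclusion the count is 364 − 270 + 12 = 106.

106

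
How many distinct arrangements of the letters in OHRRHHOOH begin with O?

420

Fix O in the first position and arrange the remaining 8 letters.
Those 8 letters have H appearing 4 times, O appearing twice, and R appearing twice, giving (8)!/(4!·2!·2!) = 420.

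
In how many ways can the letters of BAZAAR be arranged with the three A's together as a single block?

Treat the 3 copies of A as a single block. The multiset to arrange is then {AAA, B, R, Z}, 4 items in all.
All 4 items are distinct, so there are (4)! = 24 arrangements.

24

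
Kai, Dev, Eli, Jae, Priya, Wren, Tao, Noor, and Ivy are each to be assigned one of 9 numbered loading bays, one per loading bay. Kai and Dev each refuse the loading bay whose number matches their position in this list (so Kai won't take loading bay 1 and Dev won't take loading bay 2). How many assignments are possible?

287280

Let Aᵢ (for i ∈ {1, 2}) be the placements that put person i in their forbidden loading bay. Any j of these fix j positions, leaving (9−j)! ways to fill the rest, and there are C(2,j) ways to pick which j.
By inclusion–exclusion, the number of valid placements is Σ_{j=0}^{2} (−1)^j C(2,j)·(9−j)!.
Computing: 362880 − 80640 + 5040 = 287280.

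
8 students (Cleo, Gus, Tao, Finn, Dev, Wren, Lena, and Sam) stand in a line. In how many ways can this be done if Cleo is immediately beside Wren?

Treat {Cleo, Wren} as a single unit. There are 7 units to order, and the pair itself can be ordered 2 ways.
That gives 2 × 7! = 2 × 5040 = 10080.

10080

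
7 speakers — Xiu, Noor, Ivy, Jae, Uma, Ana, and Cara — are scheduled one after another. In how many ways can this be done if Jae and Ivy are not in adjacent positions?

Of the 7! = 5040 arrangements, those with Jae and Ivy adjacent number 2 × 6! = 1440 (treat the pair as a block with 2 internal orders).
So 5040 − 1440 = 3600 arrangements keep them apart.

3600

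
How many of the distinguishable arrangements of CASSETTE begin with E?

With the first slot taken by E, it remains to arrange the other 7 letters (CASSTTE).
Those 7 letters have S appearing twice and T appearing twice, giving (7)!/(2!·2!) = 1260.

1260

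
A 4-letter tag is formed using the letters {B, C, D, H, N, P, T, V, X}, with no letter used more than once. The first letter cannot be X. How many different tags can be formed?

2688

The first letter has 9−1 = 8 choices (anything except X).
The remaining 3 letters are filled from the other 8 symbols without repetition: 8 × 7 × 6 = 336.
Total: 8 × 336 = 2688.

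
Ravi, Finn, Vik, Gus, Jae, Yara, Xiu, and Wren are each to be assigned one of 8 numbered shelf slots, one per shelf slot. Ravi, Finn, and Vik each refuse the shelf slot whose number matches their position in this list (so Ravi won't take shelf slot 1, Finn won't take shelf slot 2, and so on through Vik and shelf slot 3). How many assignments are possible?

Let Aᵢ (for i ∈ {1, 2, 3}) be the placements that put person i in their forbidden shelf slot. Any j of these fix j positions, leaving (8−j)! ways to fill the rest, and there are C(3,j) ways to pick which j.
By inclusion–exclusion, the number of valid placements is Σ_{j=0}^{3} (−1)^j C(3,j)·(8−j)!.
Computing: 40320 − 15120 + 2160 − 120 = 27240.

27240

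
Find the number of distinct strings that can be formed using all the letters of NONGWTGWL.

The 9 letters of NONGWTGWL have repeats: G appearing twice, N appearing twice, and W appearing twice.
Dividing 9! = 362880 by 2!·2!·2! = 8 for the repeated letters gives 45360.

45360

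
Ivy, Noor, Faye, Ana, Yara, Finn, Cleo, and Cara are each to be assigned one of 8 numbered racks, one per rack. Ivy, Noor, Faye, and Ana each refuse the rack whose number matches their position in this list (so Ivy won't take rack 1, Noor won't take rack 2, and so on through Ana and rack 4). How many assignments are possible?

Let Aᵢ (for 1 ≤ i ≤ 4) be the placements that put person i in their forbidden rack. Any j of these fix j positions, leaving (8−j)! ways to fill the rest, and there are C(4,j) ways to pick which j.
By inclusion–exclusion, the number of valid placements is Σ_{j=0}^{4} (−1)^j C(4,j)·(8−j)!.
Computing: 40320 − 20160 + 4320 − 480 + 24 = 24024.

24024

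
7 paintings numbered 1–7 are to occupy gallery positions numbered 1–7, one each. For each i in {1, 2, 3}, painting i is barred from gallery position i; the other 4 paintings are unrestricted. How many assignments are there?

Let Aᵢ (for i ∈ {1, 2, 3}) be the placements that put painting i in its forbidden gallery position. Any j of these fix j positions, leaving (7−j)! ways to fill the rest, and there are C(3,j) ways to pick which j.
By inclusion–exclusion, the number of valid placements is Σ_{j=0}^{3} (−1)^j C(3,j)·(7−j)!.
Computing: 5040 − 2160 + 360 − 24 = 3216.

3216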